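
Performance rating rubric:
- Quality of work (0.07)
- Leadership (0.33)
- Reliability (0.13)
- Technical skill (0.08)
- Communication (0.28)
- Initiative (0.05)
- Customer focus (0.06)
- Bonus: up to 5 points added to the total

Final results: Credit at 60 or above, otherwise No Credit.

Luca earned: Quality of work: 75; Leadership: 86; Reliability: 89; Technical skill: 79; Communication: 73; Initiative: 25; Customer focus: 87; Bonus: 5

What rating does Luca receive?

Weighted total:
  Quality of work 75 × 0.07 = 5.25
  Leadership 86 × 0.33 = 28.38
  Reliability 89 × 0.13 = 11.57
  Technical skill 79 × 0.08 = 6.32
  Communication 73 × 0.28 = 20.44
  Initiative 25 × 0.05 = 1.25
  Customer focus 87 × 0.06 = 5.22
Sum = 78.43
Bonus: 78.43 + 5 = 83.43
83.43 ≥ 60 → Credit

Credit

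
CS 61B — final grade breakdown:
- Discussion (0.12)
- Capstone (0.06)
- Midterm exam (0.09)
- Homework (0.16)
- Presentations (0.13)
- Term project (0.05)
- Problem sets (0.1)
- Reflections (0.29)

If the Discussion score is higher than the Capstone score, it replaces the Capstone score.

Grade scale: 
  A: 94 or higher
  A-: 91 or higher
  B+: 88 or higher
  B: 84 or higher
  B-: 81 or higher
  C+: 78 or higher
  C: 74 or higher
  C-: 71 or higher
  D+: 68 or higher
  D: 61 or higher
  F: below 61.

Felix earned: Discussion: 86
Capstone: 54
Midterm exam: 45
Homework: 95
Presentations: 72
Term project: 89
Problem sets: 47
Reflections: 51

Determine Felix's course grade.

D+

Discussion (86) > Capstone (54), so Capstone counts as 86.
Weighted total:
  Discussion 86 × 0.12 = 10.32
  Capstone 86 × 0.06 = 5.16
  Midterm exam 45 × 0.09 = 4.05
  Homework 95 × 0.16 = 15.2
  Presentations 72 × 0.13 = 9.36
  Term project 89 × 0.05 = 4.45
  Problem sets 47 × 0.1 = 4.7
  Reflections 51 × 0.29 = 14.79
Sum = 68.03
68.03 is ≥ 68 and < 71 → D+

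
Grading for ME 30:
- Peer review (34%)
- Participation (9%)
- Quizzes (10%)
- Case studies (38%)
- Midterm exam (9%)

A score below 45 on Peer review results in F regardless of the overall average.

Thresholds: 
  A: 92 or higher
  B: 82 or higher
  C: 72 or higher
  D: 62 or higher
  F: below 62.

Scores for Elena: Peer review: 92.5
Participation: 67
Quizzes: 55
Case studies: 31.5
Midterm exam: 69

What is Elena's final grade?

Peer review score 92.5 ≥ 45: minimum met.
Weighted total:
  Peer review 92.5 × 0.34 = 31.45
  Participation 67 × 0.09 = 6.03
  Quizzes 55 × 0.1 = 5.5
  Case studies 31.5 × 0.38 = 11.97
  Midterm exam 69 × 0.09 = 6.21
Sum = 61.16
61.16 < 62 → F

F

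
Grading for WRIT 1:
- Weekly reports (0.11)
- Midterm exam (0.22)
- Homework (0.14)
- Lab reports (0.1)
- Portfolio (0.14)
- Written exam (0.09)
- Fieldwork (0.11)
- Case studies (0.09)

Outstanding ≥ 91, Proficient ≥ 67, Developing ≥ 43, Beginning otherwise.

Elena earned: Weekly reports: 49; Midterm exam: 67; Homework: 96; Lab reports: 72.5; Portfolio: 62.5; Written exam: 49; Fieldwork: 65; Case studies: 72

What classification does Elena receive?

Weighted total:
  Weekly reports 49 × 0.11 = 5.39
  Midterm exam 67 × 0.22 = 14.74
  Homework 96 × 0.14 = 13.44
  Lab reports 72.5 × 0.1 = 7.25
  Portfolio 62.5 × 0.14 = 8.75
  Written exam 49 × 0.09 = 4.41
  Fieldwork 65 × 0.11 = 7.15
  Case studies 72 × 0.09 = 6.48
Sum = 67.61
67.61 is ≥ 67 and < 91 → Proficient

Proficient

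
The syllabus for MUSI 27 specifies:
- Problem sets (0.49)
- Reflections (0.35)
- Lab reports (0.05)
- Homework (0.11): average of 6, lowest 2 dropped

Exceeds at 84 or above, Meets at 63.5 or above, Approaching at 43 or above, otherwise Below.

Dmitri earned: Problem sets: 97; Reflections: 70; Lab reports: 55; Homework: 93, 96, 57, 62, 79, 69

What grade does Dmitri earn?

Exceeds

Homework: drop 57, 62 → average of remaining 4 = 337/4 = 84.25
Weighted total:
  Problem sets 97 × 0.49 = 47.53
  Reflections 70 × 0.35 = 24.5
  Lab reports 55 × 0.05 = 2.75
  Homework 84.25 × 0.11 = 9.2675
Sum = 84.0475
84.0475 ≥ 84 → Exceeds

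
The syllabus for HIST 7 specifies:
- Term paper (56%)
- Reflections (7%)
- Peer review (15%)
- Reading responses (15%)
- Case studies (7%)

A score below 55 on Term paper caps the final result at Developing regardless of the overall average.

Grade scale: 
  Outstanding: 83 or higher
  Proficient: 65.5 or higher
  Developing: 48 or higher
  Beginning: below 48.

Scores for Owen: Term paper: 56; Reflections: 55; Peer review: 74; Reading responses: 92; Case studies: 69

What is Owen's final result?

Term paper score 56 ≥ 55: minimum met.
Weighted total:
  Term paper 56 × 0.56 = 31.36
  Reflections 55 × 0.07 = 3.85
  Peer review 74 × 0.15 = 11.1
  Reading responses 92 × 0.15 = 13.8
  Case studies 69 × 0.07 = 4.83
Sum = 64.94
64.94 is ≥ 48 and < 65.5 → Developing

Developing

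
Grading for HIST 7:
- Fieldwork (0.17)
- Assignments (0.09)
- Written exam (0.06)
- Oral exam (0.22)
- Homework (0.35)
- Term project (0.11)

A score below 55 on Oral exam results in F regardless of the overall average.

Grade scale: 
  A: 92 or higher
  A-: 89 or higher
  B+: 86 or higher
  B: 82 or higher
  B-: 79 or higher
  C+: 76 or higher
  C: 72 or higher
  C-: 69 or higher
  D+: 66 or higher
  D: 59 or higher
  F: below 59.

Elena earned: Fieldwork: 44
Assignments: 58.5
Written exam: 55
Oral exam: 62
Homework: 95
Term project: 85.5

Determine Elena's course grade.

Oral exam score 62 ≥ 55: minimum met.
Weighted total:
  Fieldwork 44 × 0.17 = 7.48
  Assignments 58.5 × 0.09 = 5.265
  Written exam 55 × 0.06 = 3.3
  Oral exam 62 × 0.22 = 13.64
  Homework 95 × 0.35 = 33.25
  Term project 85.5 × 0.11 = 9.405
Sum = 72.34
72.34 is ≥ 72 and < 76 → C

C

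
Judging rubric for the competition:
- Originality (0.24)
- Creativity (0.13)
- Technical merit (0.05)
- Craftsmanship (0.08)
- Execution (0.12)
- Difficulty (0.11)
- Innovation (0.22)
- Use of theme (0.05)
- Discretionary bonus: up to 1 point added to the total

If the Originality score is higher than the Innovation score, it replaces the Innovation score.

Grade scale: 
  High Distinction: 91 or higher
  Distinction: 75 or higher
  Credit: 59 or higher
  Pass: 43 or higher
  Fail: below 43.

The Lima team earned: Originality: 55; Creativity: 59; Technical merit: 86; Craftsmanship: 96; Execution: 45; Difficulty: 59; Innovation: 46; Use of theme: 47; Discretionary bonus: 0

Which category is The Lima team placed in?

Originality (55) > Innovation (46), so Innovation counts as 55.
Weighted total:
  Originality 55 × 0.24 = 13.2
  Creativity 59 × 0.13 = 7.67
  Technical merit 86 × 0.05 = 4.3
  Craftsmanship 96 × 0.08 = 7.68
  Execution 45 × 0.12 = 5.4
  Difficulty 59 × 0.11 = 6.49
  Innovation 55 × 0.22 = 12.1
  Use of theme 47 × 0.05 = 2.35
Sum = 59.19
Discretionary bonus: 59.19 + 0 = 59.19
59.19 is ≥ 59 and < 75 → Credit

Credit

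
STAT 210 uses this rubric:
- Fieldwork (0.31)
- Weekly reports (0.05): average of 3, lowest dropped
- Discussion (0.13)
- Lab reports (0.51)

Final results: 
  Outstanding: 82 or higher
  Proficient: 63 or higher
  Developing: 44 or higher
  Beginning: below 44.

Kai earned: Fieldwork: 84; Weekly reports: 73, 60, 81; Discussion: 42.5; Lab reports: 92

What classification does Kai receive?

Outstanding

Weekly reports: drop 60 → average of remaining 2 = 154/2 = 77
Weighted total:
  Fieldwork 84 × 0.31 = 26.04
  Weekly reports 77 × 0.05 = 3.85
  Discussion 42.5 × 0.13 = 5.525
  Lab reports 92 × 0.51 = 46.92
Sum = 82.335
82.335 ≥ 82 → Outstanding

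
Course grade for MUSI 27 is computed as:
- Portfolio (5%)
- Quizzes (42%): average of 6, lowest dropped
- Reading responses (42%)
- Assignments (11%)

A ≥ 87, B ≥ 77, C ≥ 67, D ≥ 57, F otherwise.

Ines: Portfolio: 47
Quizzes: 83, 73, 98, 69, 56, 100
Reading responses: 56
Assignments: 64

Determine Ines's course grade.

Quizzes: drop 56 → average of remaining 5 = 423/5 = 84.6
Weighted total:
  Portfolio 47 × 0.05 = 2.35
  Quizzes 84.6 × 0.42 = 35.532
  Reading responses 56 × 0.42 = 23.52
  Assignments 64 × 0.11 = 7.04
Sum = 68.442
68.442 is ≥ 67 and < 77 → C

C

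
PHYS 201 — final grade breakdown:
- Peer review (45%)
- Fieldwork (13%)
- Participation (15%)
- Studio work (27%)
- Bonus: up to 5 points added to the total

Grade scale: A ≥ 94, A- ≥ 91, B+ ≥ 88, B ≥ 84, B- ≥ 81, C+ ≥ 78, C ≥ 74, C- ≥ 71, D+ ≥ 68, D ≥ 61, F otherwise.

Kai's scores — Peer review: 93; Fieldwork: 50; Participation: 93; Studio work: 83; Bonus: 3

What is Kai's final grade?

B

Weighted total:
  Peer review 93 × 0.45 = 41.85
  Fieldwork 50 × 0.13 = 6.5
  Participation 93 × 0.15 = 13.95
  Studio work 83 × 0.27 = 22.41
Sum = 84.71
Bonus: 84.71 + 3 = 87.71
87.71 is ≥ 84 and < 88 → B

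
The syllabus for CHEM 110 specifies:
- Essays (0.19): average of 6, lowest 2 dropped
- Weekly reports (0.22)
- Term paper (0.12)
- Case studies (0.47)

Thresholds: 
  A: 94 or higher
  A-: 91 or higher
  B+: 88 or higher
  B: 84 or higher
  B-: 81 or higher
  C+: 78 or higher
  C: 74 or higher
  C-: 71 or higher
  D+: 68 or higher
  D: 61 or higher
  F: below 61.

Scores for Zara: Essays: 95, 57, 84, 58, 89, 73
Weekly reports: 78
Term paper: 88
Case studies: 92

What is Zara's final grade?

B

Essays: drop 57, 58 → average of remaining 4 = 341/4 = 85.25
Weighted total:
  Essays 85.25 × 0.19 = 16.1975
  Weekly reports 78 × 0.22 = 17.16
  Term paper 88 × 0.12 = 10.56
  Case studies 92 × 0.47 = 43.24
Sum = 87.1575
87.1575 is ≥ 84 and < 88 → B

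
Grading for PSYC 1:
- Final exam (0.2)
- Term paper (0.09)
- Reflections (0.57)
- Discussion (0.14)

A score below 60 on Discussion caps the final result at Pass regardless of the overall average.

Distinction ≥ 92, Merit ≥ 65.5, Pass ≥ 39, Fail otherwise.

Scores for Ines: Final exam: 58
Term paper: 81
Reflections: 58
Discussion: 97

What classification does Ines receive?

Merit

Discussion score 97 ≥ 60: minimum met.
Weighted total:
  Final exam 58 × 0.2 = 11.6
  Term paper 81 × 0.09 = 7.29
  Reflections 58 × 0.57 = 33.06
  Discussion 97 × 0.14 = 13.58
Sum = 65.53
65.53 is ≥ 65.5 and < 92 → Merit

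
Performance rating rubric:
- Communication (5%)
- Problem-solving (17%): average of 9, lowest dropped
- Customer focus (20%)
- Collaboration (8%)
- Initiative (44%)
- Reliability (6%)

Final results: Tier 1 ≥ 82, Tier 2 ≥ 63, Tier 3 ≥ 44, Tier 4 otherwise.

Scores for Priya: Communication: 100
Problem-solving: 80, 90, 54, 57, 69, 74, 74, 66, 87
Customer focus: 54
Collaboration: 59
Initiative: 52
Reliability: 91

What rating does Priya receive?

Problem-solving: drop 54 → average of remaining 8 = 597/8 = 74.625
Weighted total:
  Communication 100 × 0.05 = 5
  Problem-solving 74.625 × 0.17 = 12.68625
  Customer focus 54 × 0.2 = 10.8
  Collaboration 59 × 0.08 = 4.72
  Initiative 52 × 0.44 = 22.88
  Reliability 91 × 0.06 = 5.46
Sum = 61.54625
61.54625 is ≥ 44 and < 63 → Tier 3

Tier 3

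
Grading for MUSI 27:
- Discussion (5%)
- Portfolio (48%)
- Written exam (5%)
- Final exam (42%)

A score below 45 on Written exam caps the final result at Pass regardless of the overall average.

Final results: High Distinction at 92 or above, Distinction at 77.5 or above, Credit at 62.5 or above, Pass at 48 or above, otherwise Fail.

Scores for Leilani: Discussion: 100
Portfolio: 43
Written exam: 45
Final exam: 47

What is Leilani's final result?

Fail

Written exam score 45 ≥ 45: minimum met.
Weighted total:
  Discussion 100 × 0.05 = 5
  Portfolio 43 × 0.48 = 20.64
  Written exam 45 × 0.05 = 2.25
  Final exam 47 × 0.42 = 19.74
Sum = 47.63
47.63 < 48 → Fail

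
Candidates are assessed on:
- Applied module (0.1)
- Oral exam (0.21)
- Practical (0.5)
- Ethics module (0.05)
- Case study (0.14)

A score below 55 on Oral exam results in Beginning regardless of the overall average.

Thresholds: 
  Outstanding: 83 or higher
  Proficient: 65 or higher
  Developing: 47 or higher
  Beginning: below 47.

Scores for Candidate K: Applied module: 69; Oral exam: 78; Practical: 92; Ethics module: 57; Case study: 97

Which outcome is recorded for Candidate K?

Outstanding

Oral exam score 78 ≥ 55: minimum met.
Weighted total:
  Applied module 69 × 0.1 = 6.9
  Oral exam 78 × 0.21 = 16.38
  Practical 92 × 0.5 = 46
  Ethics module 57 × 0.05 = 2.85
  Case study 97 × 0.14 = 13.58
Sum = 85.71
85.71 ≥ 83 → Outstanding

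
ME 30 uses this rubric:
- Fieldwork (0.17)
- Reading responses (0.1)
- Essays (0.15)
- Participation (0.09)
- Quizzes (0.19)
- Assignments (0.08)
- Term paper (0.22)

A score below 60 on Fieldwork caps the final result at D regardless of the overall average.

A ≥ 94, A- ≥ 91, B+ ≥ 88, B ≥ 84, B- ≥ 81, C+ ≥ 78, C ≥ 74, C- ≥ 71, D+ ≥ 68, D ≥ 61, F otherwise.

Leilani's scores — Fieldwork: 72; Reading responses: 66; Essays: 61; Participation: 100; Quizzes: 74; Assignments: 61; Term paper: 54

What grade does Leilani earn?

D

Fieldwork score 72 ≥ 60: minimum met.
Weighted total:
  Fieldwork 72 × 0.17 = 12.24
  Reading responses 66 × 0.1 = 6.6
  Essays 61 × 0.15 = 9.15
  Participation 100 × 0.09 = 9
  Quizzes 74 × 0.19 = 14.06
  Assignments 61 × 0.08 = 4.88
  Term paper 54 × 0.22 = 11.88
Sum = 67.81
67.81 is ≥ 61 and < 68 → D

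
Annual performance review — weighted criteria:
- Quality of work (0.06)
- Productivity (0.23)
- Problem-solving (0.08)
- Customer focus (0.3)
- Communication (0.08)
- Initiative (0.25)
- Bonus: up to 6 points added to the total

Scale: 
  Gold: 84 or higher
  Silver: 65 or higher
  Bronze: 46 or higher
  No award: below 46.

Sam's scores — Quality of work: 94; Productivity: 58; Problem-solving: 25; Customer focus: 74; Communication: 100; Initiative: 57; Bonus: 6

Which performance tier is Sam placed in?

Silver

Weighted total:
  Quality of work 94 × 0.06 = 5.64
  Productivity 58 × 0.23 = 13.34
  Problem-solving 25 × 0.08 = 2
  Customer focus 74 × 0.3 = 22.2
  Communication 100 × 0.08 = 8
  Initiative 57 × 0.25 = 14.25
Sum = 65.43
Bonus: 65.43 + 6 = 71.43
71.43 is ≥ 65 and < 84 → Silver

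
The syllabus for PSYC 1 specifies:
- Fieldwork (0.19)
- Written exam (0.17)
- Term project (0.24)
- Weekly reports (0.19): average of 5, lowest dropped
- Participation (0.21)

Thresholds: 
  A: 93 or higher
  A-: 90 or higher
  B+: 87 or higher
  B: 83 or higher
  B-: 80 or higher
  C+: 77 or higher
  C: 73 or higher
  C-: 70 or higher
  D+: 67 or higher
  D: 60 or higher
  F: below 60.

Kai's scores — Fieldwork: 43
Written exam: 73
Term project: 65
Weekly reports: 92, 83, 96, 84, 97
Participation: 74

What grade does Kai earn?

D+

Weekly reports: drop 83 → average of remaining 4 = 369/4 = 92.25
Weighted total:
  Fieldwork 43 × 0.19 = 8.17
  Written exam 73 × 0.17 = 12.41
  Term project 65 × 0.24 = 15.6
  Weekly reports 92.25 × 0.19 = 17.5275
  Participation 74 × 0.21 = 15.54
Sum = 69.2475
69.2475 is ≥ 67 and < 70 → D+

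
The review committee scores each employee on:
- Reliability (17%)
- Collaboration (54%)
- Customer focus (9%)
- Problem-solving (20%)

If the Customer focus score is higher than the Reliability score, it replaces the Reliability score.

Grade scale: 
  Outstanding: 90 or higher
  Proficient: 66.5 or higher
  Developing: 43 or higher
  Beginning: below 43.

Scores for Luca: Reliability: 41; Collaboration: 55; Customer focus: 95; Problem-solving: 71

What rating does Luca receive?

Customer focus (95) > Reliability (41), so Reliability counts as 95.
Weighted total:
  Reliability 95 × 0.17 = 16.15
  Collaboration 55 × 0.54 = 29.7
  Customer focus 95 × 0.09 = 8.55
  Problem-solving 71 × 0.2 = 14.2
Sum = 68.6
68.6 is ≥ 66.5 and < 90 → Proficient

Proficient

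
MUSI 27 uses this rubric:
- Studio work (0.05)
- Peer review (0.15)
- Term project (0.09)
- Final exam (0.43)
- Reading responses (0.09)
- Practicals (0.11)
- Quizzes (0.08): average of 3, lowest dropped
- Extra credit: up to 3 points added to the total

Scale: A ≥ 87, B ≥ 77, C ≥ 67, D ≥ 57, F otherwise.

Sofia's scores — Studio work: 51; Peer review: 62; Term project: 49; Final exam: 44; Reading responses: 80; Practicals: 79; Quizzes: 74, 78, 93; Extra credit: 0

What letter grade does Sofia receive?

D

Quizzes: drop 74 → average of remaining 2 = 171/2 = 85.5
Weighted total:
  Studio work 51 × 0.05 = 2.55
  Peer review 62 × 0.15 = 9.3
  Term project 49 × 0.09 = 4.41
  Final exam 44 × 0.43 = 18.92
  Reading responses 80 × 0.09 = 7.2
  Practicals 79 × 0.11 = 8.69
  Quizzes 85.5 × 0.08 = 6.84
Sum = 57.91
Extra credit: 57.91 + 0 = 57.91
57.91 is ≥ 57 and < 67 → D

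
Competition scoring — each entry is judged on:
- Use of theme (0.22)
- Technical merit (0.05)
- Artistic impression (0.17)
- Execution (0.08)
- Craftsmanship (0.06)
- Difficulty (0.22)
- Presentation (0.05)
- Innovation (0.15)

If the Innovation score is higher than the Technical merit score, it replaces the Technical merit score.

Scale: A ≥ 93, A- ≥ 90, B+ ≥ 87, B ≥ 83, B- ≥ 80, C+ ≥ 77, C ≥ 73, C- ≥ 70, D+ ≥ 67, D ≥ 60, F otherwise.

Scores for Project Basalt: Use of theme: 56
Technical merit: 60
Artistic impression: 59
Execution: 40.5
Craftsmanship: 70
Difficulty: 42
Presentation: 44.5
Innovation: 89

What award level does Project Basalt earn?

F

Innovation (89) > Technical merit (60), so Technical merit counts as 89.
Weighted total:
  Use of theme 56 × 0.22 = 12.32
  Technical merit 89 × 0.05 = 4.45
  Artistic impression 59 × 0.17 = 10.03
  Execution 40.5 × 0.08 = 3.24
  Craftsmanship 70 × 0.06 = 4.2
  Difficulty 42 × 0.22 = 9.24
  Presentation 44.5 × 0.05 = 2.225
  Innovation 89 × 0.15 = 13.35
Sum = 59.055
59.055 < 60 → F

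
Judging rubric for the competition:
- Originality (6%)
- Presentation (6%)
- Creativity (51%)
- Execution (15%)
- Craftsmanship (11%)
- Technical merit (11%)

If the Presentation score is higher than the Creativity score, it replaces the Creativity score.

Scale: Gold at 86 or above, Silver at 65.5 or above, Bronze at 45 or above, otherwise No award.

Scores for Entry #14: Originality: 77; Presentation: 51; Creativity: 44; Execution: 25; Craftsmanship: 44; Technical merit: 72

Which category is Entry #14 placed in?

Bronze

Presentation (51) > Creativity (44), so Creativity counts as 51.
Weighted total:
  Originality 77 × 0.06 = 4.62
  Presentation 51 × 0.06 = 3.06
  Creativity 51 × 0.51 = 26.01
  Execution 25 × 0.15 = 3.75
  Craftsmanship 44 × 0.11 = 4.84
  Technical merit 72 × 0.11 = 7.92
Sum = 50.2
50.2 is ≥ 45 and < 65.5 → Bronze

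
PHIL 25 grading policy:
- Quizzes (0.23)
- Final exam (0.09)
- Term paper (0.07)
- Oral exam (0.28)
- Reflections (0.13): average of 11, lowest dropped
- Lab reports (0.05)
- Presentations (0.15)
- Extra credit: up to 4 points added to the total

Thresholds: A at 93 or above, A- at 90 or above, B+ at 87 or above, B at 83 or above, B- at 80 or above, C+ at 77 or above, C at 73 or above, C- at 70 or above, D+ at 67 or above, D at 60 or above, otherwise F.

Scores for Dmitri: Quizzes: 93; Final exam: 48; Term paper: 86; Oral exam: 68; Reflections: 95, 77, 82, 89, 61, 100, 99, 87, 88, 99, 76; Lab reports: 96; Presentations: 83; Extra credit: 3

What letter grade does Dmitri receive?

B-

Reflections: drop 61 → average of remaining 10 = 892/10 = 89.2
Weighted total:
  Quizzes 93 × 0.23 = 21.39
  Final exam 48 × 0.09 = 4.32
  Term paper 86 × 0.07 = 6.02
  Oral exam 68 × 0.28 = 19.04
  Reflections 89.2 × 0.13 = 11.596
  Lab reports 96 × 0.05 = 4.8
  Presentations 83 × 0.15 = 12.45
Sum = 79.616
Extra credit: 79.616 + 3 = 82.616
82.616 is ≥ 80 and < 83 → B-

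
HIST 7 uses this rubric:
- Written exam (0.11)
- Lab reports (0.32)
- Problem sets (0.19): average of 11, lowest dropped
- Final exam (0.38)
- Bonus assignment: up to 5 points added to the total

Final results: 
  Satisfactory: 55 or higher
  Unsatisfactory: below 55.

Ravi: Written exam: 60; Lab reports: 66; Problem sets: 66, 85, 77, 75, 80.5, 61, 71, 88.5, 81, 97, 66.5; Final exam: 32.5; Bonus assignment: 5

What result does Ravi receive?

Satisfactory

Problem sets: drop 61 → average of remaining 10 = 787.5/10 = 78.75
Weighted total:
  Written exam 60 × 0.11 = 6.6
  Lab reports 66 × 0.32 = 21.12
  Problem sets 78.75 × 0.19 = 14.9625
  Final exam 32.5 × 0.38 = 12.35
Sum = 55.0325
Bonus assignment: 55.0325 + 5 = 60.0325
60.0325 ≥ 55 → Satisfactory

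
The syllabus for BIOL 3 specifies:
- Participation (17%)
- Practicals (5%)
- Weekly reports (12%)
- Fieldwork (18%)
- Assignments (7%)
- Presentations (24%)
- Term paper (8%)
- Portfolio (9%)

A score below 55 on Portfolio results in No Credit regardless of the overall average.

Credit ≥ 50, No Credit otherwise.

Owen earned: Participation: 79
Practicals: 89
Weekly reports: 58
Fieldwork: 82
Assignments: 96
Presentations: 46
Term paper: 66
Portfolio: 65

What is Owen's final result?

Portfolio score 65 ≥ 55: minimum met.
Weighted total:
  Participation 79 × 0.17 = 13.43
  Practicals 89 × 0.05 = 4.45
  Weekly reports 58 × 0.12 = 6.96
  Fieldwork 82 × 0.18 = 14.76
  Assignments 96 × 0.07 = 6.72
  Presentations 46 × 0.24 = 11.04
  Term paper 66 × 0.08 = 5.28
  Portfolio 65 × 0.09 = 5.85
Sum = 68.49
68.49 ≥ 50 → Credit

Credit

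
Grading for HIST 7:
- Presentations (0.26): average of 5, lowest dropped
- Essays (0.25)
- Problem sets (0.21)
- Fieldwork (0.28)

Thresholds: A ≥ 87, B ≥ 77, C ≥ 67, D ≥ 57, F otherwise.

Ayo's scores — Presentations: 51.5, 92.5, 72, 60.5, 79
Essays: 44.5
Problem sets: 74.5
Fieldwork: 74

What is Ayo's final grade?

C

Presentations: drop 51.5 → average of remaining 4 = 304/4 = 76
Weighted total:
  Presentations 76 × 0.26 = 19.76
  Essays 44.5 × 0.25 = 11.125
  Problem sets 74.5 × 0.21 = 15.645
  Fieldwork 74 × 0.28 = 20.72
Sum = 67.25
67.25 is ≥ 67 and < 77 → C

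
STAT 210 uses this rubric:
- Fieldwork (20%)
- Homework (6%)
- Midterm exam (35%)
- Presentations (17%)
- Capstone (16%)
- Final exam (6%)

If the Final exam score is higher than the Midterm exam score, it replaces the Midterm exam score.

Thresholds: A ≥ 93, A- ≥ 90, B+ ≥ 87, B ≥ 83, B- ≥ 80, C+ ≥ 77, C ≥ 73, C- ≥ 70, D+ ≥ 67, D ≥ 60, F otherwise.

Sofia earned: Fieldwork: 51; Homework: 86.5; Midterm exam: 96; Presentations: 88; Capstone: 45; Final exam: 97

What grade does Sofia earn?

Final exam (97) > Midterm exam (96), so Midterm exam counts as 97.
Weighted total:
  Fieldwork 51 × 0.2 = 10.2
  Homework 86.5 × 0.06 = 5.19
  Midterm exam 97 × 0.35 = 33.95
  Presentations 88 × 0.17 = 14.96
  Capstone 45 × 0.16 = 7.2
  Final exam 97 × 0.06 = 5.82
Sum = 77.32
77.32 is ≥ 77 and < 80 → C+

C+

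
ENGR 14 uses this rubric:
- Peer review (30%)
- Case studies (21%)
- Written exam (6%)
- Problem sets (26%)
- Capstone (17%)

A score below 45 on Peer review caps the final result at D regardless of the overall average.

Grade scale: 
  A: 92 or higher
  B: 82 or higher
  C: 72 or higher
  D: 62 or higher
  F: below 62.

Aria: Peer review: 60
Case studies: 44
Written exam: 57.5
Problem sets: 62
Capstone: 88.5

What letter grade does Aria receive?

F

Peer review score 60 ≥ 45: minimum met.
Weighted total:
  Peer review 60 × 0.3 = 18
  Case studies 44 × 0.21 = 9.24
  Written exam 57.5 × 0.06 = 3.45
  Problem sets 62 × 0.26 = 16.12
  Capstone 88.5 × 0.17 = 15.045
Sum = 61.855
61.855 < 62 → F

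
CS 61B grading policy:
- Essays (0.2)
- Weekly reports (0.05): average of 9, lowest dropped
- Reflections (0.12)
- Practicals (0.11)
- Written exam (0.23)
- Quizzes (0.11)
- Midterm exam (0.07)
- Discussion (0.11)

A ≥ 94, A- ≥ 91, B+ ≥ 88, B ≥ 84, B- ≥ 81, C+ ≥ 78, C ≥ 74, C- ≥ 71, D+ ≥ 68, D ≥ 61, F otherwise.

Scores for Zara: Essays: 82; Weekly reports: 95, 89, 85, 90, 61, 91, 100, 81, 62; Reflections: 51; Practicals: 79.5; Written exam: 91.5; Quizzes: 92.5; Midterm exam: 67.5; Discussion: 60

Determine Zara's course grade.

Weekly reports: drop 61 → average of remaining 8 = 693/8 = 86.625
Weighted total:
  Essays 82 × 0.2 = 16.4
  Weekly reports 86.625 × 0.05 = 4.33125
  Reflections 51 × 0.12 = 6.12
  Practicals 79.5 × 0.11 = 8.745
  Written exam 91.5 × 0.23 = 21.045
  Quizzes 92.5 × 0.11 = 10.175
  Midterm exam 67.5 × 0.07 = 4.725
  Discussion 60 × 0.11 = 6.6
Sum = 78.14125
78.14125 is ≥ 78 and < 81 → C+

C+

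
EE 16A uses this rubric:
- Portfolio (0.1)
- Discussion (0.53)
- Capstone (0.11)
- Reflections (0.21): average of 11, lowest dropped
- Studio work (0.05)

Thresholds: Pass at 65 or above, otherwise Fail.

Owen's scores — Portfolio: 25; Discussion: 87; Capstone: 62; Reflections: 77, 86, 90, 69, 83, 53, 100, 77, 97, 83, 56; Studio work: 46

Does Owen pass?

Reflections: drop 53 → average of remaining 10 = 818/10 = 81.8
Weighted total:
  Portfolio 25 × 0.1 = 2.5
  Discussion 87 × 0.53 = 46.11
  Capstone 62 × 0.11 = 6.82
  Reflections 81.8 × 0.21 = 17.178
  Studio work 46 × 0.05 = 2.3
Sum = 74.908
74.908 ≥ 65 → Pass

Pass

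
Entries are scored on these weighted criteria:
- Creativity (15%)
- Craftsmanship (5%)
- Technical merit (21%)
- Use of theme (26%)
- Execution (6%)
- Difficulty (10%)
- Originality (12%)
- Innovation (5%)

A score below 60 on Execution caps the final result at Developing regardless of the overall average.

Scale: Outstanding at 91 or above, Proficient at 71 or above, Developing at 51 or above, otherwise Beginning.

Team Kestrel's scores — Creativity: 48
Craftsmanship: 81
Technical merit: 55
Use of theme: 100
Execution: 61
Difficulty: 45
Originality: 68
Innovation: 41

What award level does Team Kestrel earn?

Execution score 61 ≥ 60: minimum met.
Weighted total:
  Creativity 48 × 0.15 = 7.2
  Craftsmanship 81 × 0.05 = 4.05
  Technical merit 55 × 0.21 = 11.55
  Use of theme 100 × 0.26 = 26
  Execution 61 × 0.06 = 3.66
  Difficulty 45 × 0.1 = 4.5
  Originality 68 × 0.12 = 8.16
  Innovation 41 × 0.05 = 2.05
Sum = 67.17
67.17 is ≥ 51 and < 71 → Developing

Developing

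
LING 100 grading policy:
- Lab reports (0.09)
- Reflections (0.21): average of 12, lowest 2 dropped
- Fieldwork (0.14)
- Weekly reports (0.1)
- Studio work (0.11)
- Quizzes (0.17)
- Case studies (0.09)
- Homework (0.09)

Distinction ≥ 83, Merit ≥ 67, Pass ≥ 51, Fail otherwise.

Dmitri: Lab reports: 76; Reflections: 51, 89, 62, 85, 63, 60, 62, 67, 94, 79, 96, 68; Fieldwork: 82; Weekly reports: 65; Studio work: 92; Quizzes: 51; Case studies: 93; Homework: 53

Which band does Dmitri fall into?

Merit

Reflections: drop 51, 60 → average of remaining 10 = 765/10 = 76.5
Weighted total:
  Lab reports 76 × 0.09 = 6.84
  Reflections 76.5 × 0.21 = 16.065
  Fieldwork 82 × 0.14 = 11.48
  Weekly reports 65 × 0.1 = 6.5
  Studio work 92 × 0.11 = 10.12
  Quizzes 51 × 0.17 = 8.67
  Case studies 93 × 0.09 = 8.37
  Homework 53 × 0.09 = 4.77
Sum = 72.815
72.815 is ≥ 67 and < 83 → Merit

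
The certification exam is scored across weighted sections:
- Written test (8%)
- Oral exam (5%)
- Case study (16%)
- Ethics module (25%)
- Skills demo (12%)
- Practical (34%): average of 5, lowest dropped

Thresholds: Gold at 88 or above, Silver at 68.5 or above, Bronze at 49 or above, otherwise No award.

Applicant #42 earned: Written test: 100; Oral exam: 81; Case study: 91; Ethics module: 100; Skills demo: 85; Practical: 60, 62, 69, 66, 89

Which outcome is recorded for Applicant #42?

Silver

Practical: drop 60 → average of remaining 4 = 286/4 = 71.5
Weighted total:
  Written test 100 × 0.08 = 8
  Oral exam 81 × 0.05 = 4.05
  Case study 91 × 0.16 = 14.56
  Ethics module 100 × 0.25 = 25
  Skills demo 85 × 0.12 = 10.2
  Practical 71.5 × 0.34 = 24.31
Sum = 86.12
86.12 is ≥ 68.5 and < 88 → Silver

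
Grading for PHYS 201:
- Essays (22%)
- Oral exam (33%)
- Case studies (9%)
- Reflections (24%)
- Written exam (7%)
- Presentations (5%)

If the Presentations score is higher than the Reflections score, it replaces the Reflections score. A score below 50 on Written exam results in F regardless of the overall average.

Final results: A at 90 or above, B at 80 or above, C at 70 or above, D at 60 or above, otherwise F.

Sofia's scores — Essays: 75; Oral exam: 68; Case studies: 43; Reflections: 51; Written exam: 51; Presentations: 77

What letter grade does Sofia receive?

Presentations (77) > Reflections (51), so Reflections counts as 77.
Written exam score 51 ≥ 50: minimum met.
Weighted total:
  Essays 75 × 0.22 = 16.5
  Oral exam 68 × 0.33 = 22.44
  Case studies 43 × 0.09 = 3.87
  Reflections 77 × 0.24 = 18.48
  Written exam 51 × 0.07 = 3.57
  Presentations 77 × 0.05 = 3.85
Sum = 68.71
68.71 is ≥ 60 and < 70 → D

D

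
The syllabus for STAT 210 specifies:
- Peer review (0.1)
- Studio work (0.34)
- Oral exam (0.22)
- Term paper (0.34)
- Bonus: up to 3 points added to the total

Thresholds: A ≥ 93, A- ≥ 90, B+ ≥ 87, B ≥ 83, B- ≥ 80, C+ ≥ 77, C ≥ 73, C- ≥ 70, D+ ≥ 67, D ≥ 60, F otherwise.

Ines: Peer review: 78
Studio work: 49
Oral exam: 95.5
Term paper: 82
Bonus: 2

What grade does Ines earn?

C

Weighted total:
  Peer review 78 × 0.1 = 7.8
  Studio work 49 × 0.34 = 16.66
  Oral exam 95.5 × 0.22 = 21.01
  Term paper 82 × 0.34 = 27.88
Sum = 73.35
Bonus: 73.35 + 2 = 75.35
75.35 is ≥ 73 and < 77 → C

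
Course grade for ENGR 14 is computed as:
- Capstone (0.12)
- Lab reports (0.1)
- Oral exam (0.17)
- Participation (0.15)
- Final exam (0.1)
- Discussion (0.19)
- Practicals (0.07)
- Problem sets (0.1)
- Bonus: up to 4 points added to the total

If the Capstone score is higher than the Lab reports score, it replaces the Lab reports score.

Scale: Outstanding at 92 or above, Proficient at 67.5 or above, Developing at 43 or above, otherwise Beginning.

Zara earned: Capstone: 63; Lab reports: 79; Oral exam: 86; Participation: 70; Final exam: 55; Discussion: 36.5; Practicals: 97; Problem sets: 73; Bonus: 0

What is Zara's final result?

Developing

Capstone (63) ≤ Lab reports (79), so Lab reports stays at 79.
Weighted total:
  Capstone 63 × 0.12 = 7.56
  Lab reports 79 × 0.1 = 7.9
  Oral exam 86 × 0.17 = 14.62
  Participation 70 × 0.15 = 10.5
  Final exam 55 × 0.1 = 5.5
  Discussion 36.5 × 0.19 = 6.935
  Practicals 97 × 0.07 = 6.79
  Problem sets 73 × 0.1 = 7.3
Sum = 67.105
Bonus: 67.105 + 0 = 67.105
67.105 is ≥ 43 and < 67.5 → Developing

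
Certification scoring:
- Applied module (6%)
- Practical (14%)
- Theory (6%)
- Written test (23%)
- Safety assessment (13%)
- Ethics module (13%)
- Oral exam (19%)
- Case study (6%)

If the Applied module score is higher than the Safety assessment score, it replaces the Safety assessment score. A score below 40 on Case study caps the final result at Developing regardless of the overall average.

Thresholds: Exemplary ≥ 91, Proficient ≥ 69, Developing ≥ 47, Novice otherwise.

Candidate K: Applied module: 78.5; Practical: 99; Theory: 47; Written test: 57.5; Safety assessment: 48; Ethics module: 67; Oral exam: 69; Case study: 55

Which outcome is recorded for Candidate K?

Applied module (78.5) > Safety assessment (48), so Safety assessment counts as 78.5.
Case study score 55 ≥ 40: minimum met.
Weighted total:
  Applied module 78.5 × 0.06 = 4.71
  Practical 99 × 0.14 = 13.86
  Theory 47 × 0.06 = 2.82
  Written test 57.5 × 0.23 = 13.225
  Safety assessment 78.5 × 0.13 = 10.205
  Ethics module 67 × 0.13 = 8.71
  Oral exam 69 × 0.19 = 13.11
  Case study 55 × 0.06 = 3.3
Sum = 69.94
69.94 is ≥ 69 and < 91 → Proficient

Proficient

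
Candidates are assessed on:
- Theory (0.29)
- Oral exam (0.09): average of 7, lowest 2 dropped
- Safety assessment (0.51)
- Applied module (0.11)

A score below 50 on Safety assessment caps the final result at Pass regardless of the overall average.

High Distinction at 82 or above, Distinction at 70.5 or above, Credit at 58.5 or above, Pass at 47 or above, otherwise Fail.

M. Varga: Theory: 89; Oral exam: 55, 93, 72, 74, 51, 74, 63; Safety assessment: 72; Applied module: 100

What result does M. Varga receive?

Distinction

Oral exam: drop 51, 55 → average of remaining 5 = 376/5 = 75.2
Safety assessment score 72 ≥ 50: minimum met.
Weighted total:
  Theory 89 × 0.29 = 25.81
  Oral exam 75.2 × 0.09 = 6.768
  Safety assessment 72 × 0.51 = 36.72
  Applied module 100 × 0.11 = 11
Sum = 80.298
80.298 is ≥ 70.5 and < 82 → Distinction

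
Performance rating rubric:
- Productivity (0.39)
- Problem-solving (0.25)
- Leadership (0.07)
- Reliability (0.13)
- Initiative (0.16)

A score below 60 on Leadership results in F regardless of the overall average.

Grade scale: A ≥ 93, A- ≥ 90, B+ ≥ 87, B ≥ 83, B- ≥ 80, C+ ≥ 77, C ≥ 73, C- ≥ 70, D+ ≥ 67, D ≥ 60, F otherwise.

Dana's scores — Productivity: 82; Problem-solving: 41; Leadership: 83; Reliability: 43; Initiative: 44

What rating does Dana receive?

Leadership score 83 ≥ 60: minimum met.
Weighted total:
  Productivity 82 × 0.39 = 31.98
  Problem-solving 41 × 0.25 = 10.25
  Leadership 83 × 0.07 = 5.81
  Reliability 43 × 0.13 = 5.59
  Initiative 44 × 0.16 = 7.04
Sum = 60.67
60.67 is ≥ 60 and < 67 → D

D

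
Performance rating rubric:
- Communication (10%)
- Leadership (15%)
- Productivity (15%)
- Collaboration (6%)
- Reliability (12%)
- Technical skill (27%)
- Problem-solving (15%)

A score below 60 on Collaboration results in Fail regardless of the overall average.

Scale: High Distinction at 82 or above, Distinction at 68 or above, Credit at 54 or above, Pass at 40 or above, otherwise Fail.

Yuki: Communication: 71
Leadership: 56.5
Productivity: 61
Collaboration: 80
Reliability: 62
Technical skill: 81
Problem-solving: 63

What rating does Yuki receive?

Distinction

Collaboration score 80 ≥ 60: minimum met.
Weighted total:
  Communication 71 × 0.1 = 7.1
  Leadership 56.5 × 0.15 = 8.475
  Productivity 61 × 0.15 = 9.15
  Collaboration 80 × 0.06 = 4.8
  Reliability 62 × 0.12 = 7.44
  Technical skill 81 × 0.27 = 21.87
  Problem-solving 63 × 0.15 = 9.45
Sum = 68.285
68.285 is ≥ 68 and < 82 → Distinction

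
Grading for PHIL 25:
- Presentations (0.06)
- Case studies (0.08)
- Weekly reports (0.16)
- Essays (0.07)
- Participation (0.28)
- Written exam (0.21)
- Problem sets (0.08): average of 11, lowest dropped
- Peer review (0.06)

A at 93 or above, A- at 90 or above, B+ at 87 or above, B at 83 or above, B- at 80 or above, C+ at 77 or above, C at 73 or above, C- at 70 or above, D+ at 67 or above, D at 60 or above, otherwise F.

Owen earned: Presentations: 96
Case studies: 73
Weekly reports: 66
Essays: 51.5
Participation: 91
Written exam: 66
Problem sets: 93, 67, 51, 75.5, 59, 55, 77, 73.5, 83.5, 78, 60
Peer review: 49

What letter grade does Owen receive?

C

Problem sets: drop 51 → average of remaining 10 = 721.5/10 = 72.15
Weighted total:
  Presentations 96 × 0.06 = 5.76
  Case studies 73 × 0.08 = 5.84
  Weekly reports 66 × 0.16 = 10.56
  Essays 51.5 × 0.07 = 3.605
  Participation 91 × 0.28 = 25.48
  Written exam 66 × 0.21 = 13.86
  Problem sets 72.15 × 0.08 = 5.772
  Peer review 49 × 0.06 = 2.94
Sum = 73.817
73.817 is ≥ 73 and < 77 → C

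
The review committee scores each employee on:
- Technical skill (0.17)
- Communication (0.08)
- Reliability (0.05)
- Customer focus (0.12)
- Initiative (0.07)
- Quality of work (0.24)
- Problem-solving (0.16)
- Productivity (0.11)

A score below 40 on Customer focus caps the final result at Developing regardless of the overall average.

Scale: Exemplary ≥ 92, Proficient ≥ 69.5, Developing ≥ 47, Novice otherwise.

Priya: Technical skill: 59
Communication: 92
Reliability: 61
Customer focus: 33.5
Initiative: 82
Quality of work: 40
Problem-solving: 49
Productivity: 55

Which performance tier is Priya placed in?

Customer focus score 33.5 < 40: minimum not met.
Weighted total:
  Technical skill 59 × 0.17 = 10.03
  Communication 92 × 0.08 = 7.36
  Reliability 61 × 0.05 = 3.05
  Customer focus 33.5 × 0.12 = 4.02
  Initiative 82 × 0.07 = 5.74
  Quality of work 40 × 0.24 = 9.6
  Problem-solving 49 × 0.16 = 7.84
  Productivity 55 × 0.11 = 6.05
Sum = 53.69
53.69 would be Developing; cap at Developing applies → Developing.

Developing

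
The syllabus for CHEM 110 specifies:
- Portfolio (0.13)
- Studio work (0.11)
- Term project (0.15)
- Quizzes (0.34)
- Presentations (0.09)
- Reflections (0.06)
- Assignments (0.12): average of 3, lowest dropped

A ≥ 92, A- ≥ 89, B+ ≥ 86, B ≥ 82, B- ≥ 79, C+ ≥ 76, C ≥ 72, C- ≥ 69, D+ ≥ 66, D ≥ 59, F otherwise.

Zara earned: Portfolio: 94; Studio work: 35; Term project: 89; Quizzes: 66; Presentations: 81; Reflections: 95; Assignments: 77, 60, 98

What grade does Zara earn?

C

Assignments: drop 60 → average of remaining 2 = 175/2 = 87.5
Weighted total:
  Portfolio 94 × 0.13 = 12.22
  Studio work 35 × 0.11 = 3.85
  Term project 89 × 0.15 = 13.35
  Quizzes 66 × 0.34 = 22.44
  Presentations 81 × 0.09 = 7.29
  Reflections 95 × 0.06 = 5.7
  Assignments 87.5 × 0.12 = 10.5
Sum = 75.35
75.35 is ≥ 72 and < 76 → C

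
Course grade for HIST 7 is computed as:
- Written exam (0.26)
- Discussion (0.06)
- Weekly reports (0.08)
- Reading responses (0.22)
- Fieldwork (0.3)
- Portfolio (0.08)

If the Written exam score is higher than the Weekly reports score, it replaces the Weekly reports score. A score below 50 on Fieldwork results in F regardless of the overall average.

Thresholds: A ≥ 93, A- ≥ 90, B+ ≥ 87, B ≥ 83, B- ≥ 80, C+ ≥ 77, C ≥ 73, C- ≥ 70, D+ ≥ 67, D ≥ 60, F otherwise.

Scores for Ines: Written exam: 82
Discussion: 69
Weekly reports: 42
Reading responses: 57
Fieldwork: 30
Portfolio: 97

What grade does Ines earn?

F

Written exam (82) > Weekly reports (42), so Weekly reports counts as 82.
Fieldwork score 30 < 50: minimum not met.
Weighted total:
  Written exam 82 × 0.26 = 21.32
  Discussion 69 × 0.06 = 4.14
  Weekly reports 82 × 0.08 = 6.56
  Reading responses 57 × 0.22 = 12.54
  Fieldwork 30 × 0.3 = 9
  Portfolio 97 × 0.08 = 7.76
Sum = 61.32
Because the Fieldwork minimum was not met, the result is F.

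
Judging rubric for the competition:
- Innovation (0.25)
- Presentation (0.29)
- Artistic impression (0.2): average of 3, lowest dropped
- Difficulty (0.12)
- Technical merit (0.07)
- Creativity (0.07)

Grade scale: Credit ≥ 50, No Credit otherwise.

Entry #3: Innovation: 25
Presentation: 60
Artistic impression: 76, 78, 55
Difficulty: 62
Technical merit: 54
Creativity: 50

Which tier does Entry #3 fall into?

Artistic impression: drop 55 → average of remaining 2 = 154/2 = 77
Weighted total:
  Innovation 25 × 0.25 = 6.25
  Presentation 60 × 0.29 = 17.4
  Artistic impression 77 × 0.2 = 15.4
  Difficulty 62 × 0.12 = 7.44
  Technical merit 54 × 0.07 = 3.78
  Creativity 50 × 0.07 = 3.5
Sum = 53.77
53.77 ≥ 50 → Credit

Credit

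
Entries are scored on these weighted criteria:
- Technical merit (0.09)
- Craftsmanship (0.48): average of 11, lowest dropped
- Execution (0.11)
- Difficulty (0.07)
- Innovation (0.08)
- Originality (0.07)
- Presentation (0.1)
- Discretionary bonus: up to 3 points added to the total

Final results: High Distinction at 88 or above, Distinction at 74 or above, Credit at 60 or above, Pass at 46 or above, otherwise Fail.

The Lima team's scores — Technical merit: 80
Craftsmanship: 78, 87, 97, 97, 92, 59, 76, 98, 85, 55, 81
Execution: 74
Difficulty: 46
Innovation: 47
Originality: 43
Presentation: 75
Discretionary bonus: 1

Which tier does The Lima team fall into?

Distinction

Craftsmanship: drop 55 → average of remaining 10 = 850/10 = 85
Weighted total:
  Technical merit 80 × 0.09 = 7.2
  Craftsmanship 85 × 0.48 = 40.8
  Execution 74 × 0.11 = 8.14
  Difficulty 46 × 0.07 = 3.22
  Innovation 47 × 0.08 = 3.76
  Originality 43 × 0.07 = 3.01
  Presentation 75 × 0.1 = 7.5
Sum = 73.63
Discretionary bonus: 73.63 + 1 = 74.63
74.63 is ≥ 74 and < 88 → Distinction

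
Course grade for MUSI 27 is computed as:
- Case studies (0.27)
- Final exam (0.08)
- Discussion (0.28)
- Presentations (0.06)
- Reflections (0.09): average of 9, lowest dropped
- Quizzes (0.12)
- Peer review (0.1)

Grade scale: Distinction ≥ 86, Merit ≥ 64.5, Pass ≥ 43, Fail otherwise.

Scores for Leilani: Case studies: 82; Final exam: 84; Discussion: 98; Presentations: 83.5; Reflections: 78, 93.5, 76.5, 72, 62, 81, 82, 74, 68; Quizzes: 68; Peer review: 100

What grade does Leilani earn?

Reflections: drop 62 → average of remaining 8 = 625/8 = 78.125
Weighted total:
  Case studies 82 × 0.27 = 22.14
  Final exam 84 × 0.08 = 6.72
  Discussion 98 × 0.28 = 27.44
  Presentations 83.5 × 0.06 = 5.01
  Reflections 78.125 × 0.09 = 7.03125
  Quizzes 68 × 0.12 = 8.16
  Peer review 100 × 0.1 = 10
Sum = 86.50125
86.50125 ≥ 86 → Distinction

Distinction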